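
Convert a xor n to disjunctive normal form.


Step 1: a ⊕ n is true exactly when they disagree: (a ∧ ¬n) ∨ (¬a ∧ n).

(a & (~n)) | ((~a) & n)


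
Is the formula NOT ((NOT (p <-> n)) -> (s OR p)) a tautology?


Build the truth table over {n, p, s}:
n | p | s | φ
-------------
F | F | F | F
T | F | F | T
F | T | F | F
T | T | F | F
F | F | T | F
T | F | T | F
F | T | T | F
T | T | T | F
Counterexample at row 1: with n=F, p=F, s=F, the formula is F.

No, it is not a tautology.


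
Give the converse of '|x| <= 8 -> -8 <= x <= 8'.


The converse of (P → Q) is (Q → P). It is not in general equivalent to the original.
Here P = '|x| <= 8' and Q = '-8 <= x <= 8'.

If -8 <= x <= 8, then |x| <= 8.


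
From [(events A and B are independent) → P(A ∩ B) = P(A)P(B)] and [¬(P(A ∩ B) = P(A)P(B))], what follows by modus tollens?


Modus tollens: from (P → Q) and ¬Q, infer ¬P.
Q = 'P(A ∩ B) = P(A)P(B)' is denied; since P → Q, P must also fail.

Not ((events A and B are independent)).


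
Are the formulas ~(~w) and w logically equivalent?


Compare truth tables:
w | φ | ψ
---------
False | False | False
True | True | True
The columns φ and ψ agree on every row.

Yes, they are logically equivalent.


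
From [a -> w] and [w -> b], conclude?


Hypothetical syllogism: from (P → Q) and (Q → R), infer (P → R).
Chain the two implications through the shared middle term 'w'.

a -> b


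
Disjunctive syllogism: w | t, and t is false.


Disjunctive syllogism: from (P ∨ Q) and ¬P, infer Q.
One disjunct, 't', is ruled out; the other must hold.

w


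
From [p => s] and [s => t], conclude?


Hypothetical syllogism: from (P → Q) and (Q → R), infer (P → R).
Chain the two implications through the shared middle term 's'.

p => t


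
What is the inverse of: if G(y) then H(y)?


The inverse of (P → Q) is (¬P → ¬Q). It is equivalent to the converse, not to the original.
Here P = 'G(y)' and Q = 'H(y)'.

If not (G(y)), then not (H(y)).


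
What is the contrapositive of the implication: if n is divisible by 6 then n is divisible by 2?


The contrapositive of (P → Q) is (¬Q → ¬P); it is logically equivalent to the original.
Here P = 'n is divisible by 6' and Q = 'n is divisible by 2'.

If not (n is divisible by 2), then not (n is divisible by 6).


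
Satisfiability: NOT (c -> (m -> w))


Search for a satisfying assignment over {c, m, w}.
Try c=T, m=T, w=F: the formula evaluates to T.
A satisfying assignment exists.

Satisfiable.


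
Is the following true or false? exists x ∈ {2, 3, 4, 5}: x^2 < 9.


Evaluate the predicate on each element: 2:True, 3:False, 4:False, 5:False.
Witness x = 2 satisfies the predicate.

True


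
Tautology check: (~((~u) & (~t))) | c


Build the truth table over {c, t, u}:
c | t | u | φ
-------------
False | False | False | False
True | False | False | True
False | True | False | True
True | True | False | True
False | False | True | True
True | False | True | True
False | True | True | True
True | True | True | True
Counterexample at row 1: with c=False, t=False, u=False, the formula is False.

No, it is not a tautology.


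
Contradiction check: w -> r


Truth table over {r, w}:
r | w | φ
---------
F | F | T
T | F | T
F | T | F
T | T | T
Satisfying assignment at row 1: r=F, w=F gives T.

No, it is not a contradiction.


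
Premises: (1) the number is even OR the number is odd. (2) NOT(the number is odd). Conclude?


Disjunctive syllogism: from (P ∨ Q) and ¬P, infer Q.
One disjunct, 'the number is odd', is ruled out; the other must hold.

the number is even


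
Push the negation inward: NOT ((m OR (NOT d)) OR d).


De Morgan: the negation of a disjunction is the conjunction of the negations.
Distribute NOT across OR, flipping it to AND, and negate each literal.

((NOT m) AND d) AND (NOT d)


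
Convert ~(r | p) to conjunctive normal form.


Step 1: Apply De Morgan: ¬(r ∨ p) = ¬r ∧ ¬p.

(~r) & (~p)


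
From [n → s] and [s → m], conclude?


Hypothetical syllogism: from (P → Q) and (Q → R), infer (P → R).
Chain the two implications through the shared middle term 's'.

n → m


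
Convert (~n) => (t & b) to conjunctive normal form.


Step 1: Rewrite (¬n) → (t ∧ b) as ¬(¬n) ∨ (t ∧ b).
Step 2: Distribute ∨ over ∧.
Step 3: Eliminate any double negations (¬¬X = X).

(n | t) & (n | b)


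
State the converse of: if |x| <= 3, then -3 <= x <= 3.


The converse of (P → Q) is (Q → P). It is not in general equivalent to the original.
Here P = '|x| <= 3' and Q = '-3 <= x <= 3'.

If -3 <= x <= 3, then |x| <= 3.


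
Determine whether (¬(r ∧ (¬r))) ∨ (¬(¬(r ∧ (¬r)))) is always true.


Build the truth table over {r}:
r | φ
-----
F | T
T | T
Every row evaluates to true.

Yes, it is a tautology.


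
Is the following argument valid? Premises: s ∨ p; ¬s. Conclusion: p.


This matches the form of disjunctive syllogism: the conclusion follows in every model of the premises.

Valid.


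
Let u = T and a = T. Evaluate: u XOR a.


Exclusive or is true when exactly one operand is true.
Substitute: u=T, a=T.
T XOR T evaluates to F.

F


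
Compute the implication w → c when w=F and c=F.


Implication is false only when antecedent is true and consequent is false.
Substitute: w=F, c=F.
F → F evaluates to T.

T


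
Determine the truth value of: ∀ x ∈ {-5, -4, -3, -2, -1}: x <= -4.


Evaluate the predicate on each element: -5:T, -4:T, -3:F, -2:F, -1:F.
Counterexample x = -3 fails the predicate.

F


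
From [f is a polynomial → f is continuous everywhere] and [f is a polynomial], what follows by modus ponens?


Modus ponens: from (P → Q) and P, infer Q.
P = 'f is a polynomial' is asserted, and P → Q holds, so Q follows.

f is continuous everywhere.


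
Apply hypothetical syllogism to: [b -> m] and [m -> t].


Hypothetical syllogism: from (P → Q) and (Q → R), infer (P → R).
Chain the two implications through the shared middle term 'm'.

b -> t


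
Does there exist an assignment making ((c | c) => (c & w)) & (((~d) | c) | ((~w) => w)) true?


Search for a satisfying assignment over {c, d, w}.
Try c=False, d=False, w=False: the formula evaluates to True.
A satisfying assignment exists.

Satisfiable.


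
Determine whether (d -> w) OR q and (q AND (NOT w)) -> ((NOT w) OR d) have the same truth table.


Compare truth tables:
d | q | w | φ | ψ
-----------------
F | F | F | T | T
T | F | F | F | T
F | T | F | T | T
T | T | F | T | T
F | F | T | T | T
T | F | T | T | T
F | T | T | T | T
T | T | T | T | T
They differ at row 2 (d=T, q=F, w=F): φ=F but ψ=T.

No, they are not logically equivalent.


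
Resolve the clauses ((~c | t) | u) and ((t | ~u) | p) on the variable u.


The clauses contain complementary literals u and ~u.
Resolution eliminates this pair and disjoins the remaining literals (merging duplicates).

((t | ~c) | p)


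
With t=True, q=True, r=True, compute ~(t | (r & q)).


Substitute t=True, q=True, r=True:
r & q = True & True = True
t | (r & q) = True | True = True
~(t | (r & q)) = False

False


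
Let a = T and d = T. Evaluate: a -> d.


Implication is false only when antecedent is true and consequent is false.
Substitute: a=T, d=T.
T -> T evaluates to T.

T


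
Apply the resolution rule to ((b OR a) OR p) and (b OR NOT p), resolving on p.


The clauses contain complementary literals p and NOTp.
Resolution eliminates this pair and disjoins the remaining literals (merging duplicates).

(b OR a)


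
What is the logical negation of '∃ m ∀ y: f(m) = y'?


Negation flips each quantifier (∀↔∃) and negates the inner predicate.
¬(∃ m ∀ y: φ) = ∀ m ∃ y: ¬φ.

∀ m ∃ y: ¬(f(m) = y)


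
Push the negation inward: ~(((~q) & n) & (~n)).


De Morgan: the negation of a conjunction is the disjunction of the negations.
Distribute ~ across &, flipping it to |, and negate each literal.

(q | (~n)) | n


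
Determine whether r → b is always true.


Build the truth table over {b, r}:
b | r | φ
---------
F | F | T
T | F | T
F | T | F
T | T | T
Counterexample at row 3: with b=F, r=T, the formula is F.

No, it is not a tautology.


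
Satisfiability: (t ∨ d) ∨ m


Search for a satisfying assignment over {d, m, t}.
Try d=T, m=F, t=F: the formula evaluates to T.
A satisfying assignment exists.

Satisfiable.


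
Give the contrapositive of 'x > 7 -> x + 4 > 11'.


The contrapositive of (P → Q) is (¬Q → ¬P); it is logically equivalent to the original.
Here P = 'x > 7' and Q = 'x + 4 > 11'.

If not (x + 4 > 11), then not (x > 7).


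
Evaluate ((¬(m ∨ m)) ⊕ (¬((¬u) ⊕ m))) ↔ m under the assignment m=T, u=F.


Substitute m=T, u=F:
m ∨ m = T ∨ T = T
¬(m ∨ m) = F
¬u = T
(¬u) ⊕ m = T ⊕ T = F
¬((¬u) ⊕ m) = T
(¬(m ∨ m)) ⊕ (¬((¬u) ⊕ m)) = F ⊕ T = T
((¬(m ∨ m)) ⊕ (¬((¬u) ⊕ m))) ↔ m = T ↔ T = T

T


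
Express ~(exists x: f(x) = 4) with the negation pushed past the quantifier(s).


¬(forall x: φ) = exists x: ¬φ, and ¬(exists x: φ) = forall x: ¬φ.
Apply to the existential statement.

forall x: ~(f(x) = 4)


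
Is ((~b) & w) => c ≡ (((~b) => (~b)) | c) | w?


Compare truth tables:
b | c | w | φ | ψ
-----------------
False | False | False | True | True
True | False | False | True | True
False | True | False | True | True
True | True | False | True | True
False | False | True | False | True
True | False | True | True | True
False | True | True | True | True
True | True | True | True | True
They differ at row 5 (b=False, c=False, w=True): φ=False but ψ=True.

No, they are not logically equivalent.


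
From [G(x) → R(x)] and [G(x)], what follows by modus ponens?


Modus ponens: from (P → Q) and P, infer Q.
P = 'G(x)' is asserted, and P → Q holds, so Q follows.

R(x).


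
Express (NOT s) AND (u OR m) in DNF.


Step 1: Distribute ∧ over ∨: (¬s) ∧ (u ∨ m) = ((¬s) ∧ u) ∨ ((¬s) ∧ m).

((NOT s) AND u) OR ((NOT s) AND m)


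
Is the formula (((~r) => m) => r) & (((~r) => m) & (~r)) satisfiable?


Check all 4 assignments over {m, r}:
m | r | φ
---------
False | False | False
True | False | False
False | True | False
True | True | False
No assignment makes the formula true.

Unsatisfiable.


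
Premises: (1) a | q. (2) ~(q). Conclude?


Disjunctive syllogism: from (P ∨ Q) and ¬P, infer Q.
One disjunct, 'q', is ruled out; the other must hold.

a


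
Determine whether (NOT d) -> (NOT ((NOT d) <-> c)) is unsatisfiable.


Truth table over {c, d}:
c | d | φ
---------
F | F | T
T | F | F
F | T | T
T | T | T
Satisfying assignment at row 1: c=F, d=F gives T.

No, it is not a contradiction.


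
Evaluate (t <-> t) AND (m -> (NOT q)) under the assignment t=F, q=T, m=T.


Substitute t=F, q=T, m=T:
t <-> t = F <-> F = T
NOT q = F
m -> (NOT q) = T -> F = F
(t <-> t) AND (m -> (NOT q)) = T AND F = F

F


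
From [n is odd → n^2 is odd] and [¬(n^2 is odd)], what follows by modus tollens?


Modus tollens: from (P → Q) and ¬Q, infer ¬P.
Q = 'n^2 is odd' is denied; since P → Q, P must also fail.

Not (n is odd).


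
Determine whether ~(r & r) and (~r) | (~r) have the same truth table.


Compare truth tables:
r | φ | ψ
---------
False | True | True
True | False | False
The columns φ and ψ agree on every row.

Yes, they are logically equivalent.


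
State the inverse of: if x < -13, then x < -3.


The inverse of (P → Q) is (¬P → ¬Q). It is equivalent to the converse, not to the original.
Here P = 'x < -13' and Q = 'x < -3'.

If not (x < -13), then not (x < -3).


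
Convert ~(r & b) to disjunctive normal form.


Step 1: Apply De Morgan: ¬(r ∧ b) = ¬r ∨ ¬b.

(~r) | (~b)


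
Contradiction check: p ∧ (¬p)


Truth table over {p}:
p | φ
-----
F | F
T | F
Every row is false.

Yes, it is a contradiction.


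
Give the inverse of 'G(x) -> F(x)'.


The inverse of (P → Q) is (¬P → ¬Q). It is equivalent to the converse, not to the original.
Here P = 'G(x)' and Q = 'F(x)'.

If not (G(x)), then not (F(x)).


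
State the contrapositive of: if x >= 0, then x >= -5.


The contrapositive of (P → Q) is (¬Q → ¬P); it is logically equivalent to the original.
Here P = 'x >= 0' and Q = 'x >= -5'.

If not (x >= -5), then not (x >= 0).


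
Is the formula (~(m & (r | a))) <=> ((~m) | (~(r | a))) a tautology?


Build the truth table over {a, m, r}:
a | m | r | φ
-------------
False | False | False | True
True | False | False | True
False | True | False | True
True | True | False | True
False | False | True | True
True | False | True | True
False | True | True | True
True | True | True | True
Every row evaluates to true.

Yes, it is a tautology.


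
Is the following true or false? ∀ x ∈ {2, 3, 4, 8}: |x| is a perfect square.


Evaluate the predicate on each element: 2:F, 3:F, 4:T, 8:F.
Counterexample x = 2 fails the predicate.

F


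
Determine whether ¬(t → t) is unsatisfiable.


Truth table over {t}:
t | φ
-----
F | F
T | F
Every row is false.

Yes, it is a contradiction.


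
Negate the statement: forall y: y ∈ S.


¬(forall x: φ) = exists x: ¬φ, and ¬(exists x: φ) = forall x: ¬φ.
Apply to the universal statement.

exists y: ~(y ∈ S)


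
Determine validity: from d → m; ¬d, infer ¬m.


This is denying the antecedent (fallacy). There exist truth assignments where the premises are all true but the conclusion is false.

Invalid.


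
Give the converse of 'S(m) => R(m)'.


The converse of (P → Q) is (Q → P). It is not in general equivalent to the original.
Here P = 'S(m)' and Q = 'R(m)'.

If R(m), then S(m).


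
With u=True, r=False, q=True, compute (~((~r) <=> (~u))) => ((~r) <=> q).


Substitute u=True, r=False, q=True:
~r = True
~u = False
(~r) <=> (~u) = True <=> False = False
~((~r) <=> (~u)) = True
~r = True
(~r) <=> q = True <=> True = True
(~((~r) <=> (~u))) => ((~r) <=> q) = True => True = True

True


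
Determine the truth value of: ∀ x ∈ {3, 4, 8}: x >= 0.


Evaluate the predicate on each element: 3:T, 4:T, 8:T.
Every element satisfies the predicate.

T


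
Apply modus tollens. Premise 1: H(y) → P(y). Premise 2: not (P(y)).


Modus tollens: from (P → Q) and ¬Q, infer ¬P.
Q = 'P(y)' is denied; since P → Q, P must also fail.

Not (H(y)).


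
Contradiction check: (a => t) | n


Truth table over {a, n, t}:
a | n | t | φ
-------------
False | False | False | True
True | False | False | False
False | True | False | True
True | True | False | True
False | False | True | True
True | False | True | True
False | True | True | True
True | True | True | True
Satisfying assignment at row 1: a=False, n=False, t=False gives True.

No, it is not a contradiction.


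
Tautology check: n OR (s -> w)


Build the truth table over {n, s, w}:
n | s | w | φ
-------------
F | F | F | T
T | F | F | T
F | T | F | F
T | T | F | T
F | F | T | T
T | F | T | T
F | T | T | T
T | T | T | T
Counterexample at row 3: with n=F, s=T, w=F, the formula is F.

No, it is not a tautology.


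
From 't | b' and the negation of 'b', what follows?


Disjunctive syllogism: from (P ∨ Q) and ¬P, infer Q.
One disjunct, 'b', is ruled out; the other must hold.

t


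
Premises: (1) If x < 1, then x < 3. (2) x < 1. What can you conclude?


Modus ponens: from (P → Q) and P, infer Q.
P = 'x < 1' is asserted, and P → Q holds, so Q follows.

x < 3.


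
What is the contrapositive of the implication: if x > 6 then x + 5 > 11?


The contrapositive of (P → Q) is (¬Q → ¬P); it is logically equivalent to the original.
Here P = 'x > 6' and Q = 'x + 5 > 11'.

If not (x + 5 > 11), then not (x > 6).


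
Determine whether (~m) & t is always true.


Build the truth table over {m, t}:
m | t | φ
---------
False | False | False
True | False | False
False | True | True
True | True | False
Counterexample at row 1: with m=False, t=False, the formula is False.

No, it is not a tautology.


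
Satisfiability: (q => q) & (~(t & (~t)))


Search for a satisfying assignment over {q, t}.
Try q=False, t=False: the formula evaluates to True.
A satisfying assignment exists.

Satisfiable.


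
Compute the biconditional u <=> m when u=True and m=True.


Biconditional is true when both operands have the same truth value.
Substitute: u=True, m=True.
True <=> True evaluates to True.

True


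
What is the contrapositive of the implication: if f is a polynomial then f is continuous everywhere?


The contrapositive of (P → Q) is (¬Q → ¬P); it is logically equivalent to the original.
Here P = 'f is a polynomial' and Q = 'f is continuous everywhere'.

If not (f is continuous everywhere), then not (f is a polynomial).


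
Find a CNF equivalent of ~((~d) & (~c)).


Step 1: Apply De Morgan: ¬((¬d) ∧ (¬c)) = ¬(¬d) ∨ ¬(¬c).
Step 2: Eliminate any double negations (¬¬X = X).

d | c


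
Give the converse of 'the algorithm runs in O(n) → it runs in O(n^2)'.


The converse of (P → Q) is (Q → P). It is not in general equivalent to the original.
Here P = 'the algorithm runs in O(n)' and Q = 'it runs in O(n^2)'.

If it runs in O(n^2), then the algorithm runs in O(n).


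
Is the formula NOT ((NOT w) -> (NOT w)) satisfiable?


Check all 2 assignments over {w}:
w | φ
-----
F | F
T | F
No assignment makes the formula true.

Unsatisfiable.


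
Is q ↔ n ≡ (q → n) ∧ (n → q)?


Compare truth tables:
n | q | φ | ψ
-------------
F | F | T | T
T | F | F | F
F | T | F | F
T | T | T | T
The columns φ and ψ agree on every row.

Yes, they are logically equivalent.


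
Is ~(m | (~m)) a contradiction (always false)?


Truth table over {m}:
m | φ
-----
False | False
True | False
Every row is false.

Yes, it is a contradiction.


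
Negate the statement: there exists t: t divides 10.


¬(for all x: φ) = there exists x: ¬φ, and ¬(there exists x: φ) = for all x: ¬φ.
Apply to the existential statement.

for all t: NOT(t divides 10)


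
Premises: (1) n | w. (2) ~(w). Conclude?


Disjunctive syllogism: from (P ∨ Q) and ¬P, infer Q.
One disjunct, 'w', is ruled out; the other must hold.

n


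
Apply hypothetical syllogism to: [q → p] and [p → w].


Hypothetical syllogism: from (P → Q) and (Q → R), infer (P → R).
Chain the two implications through the shared middle term 'p'.

q → w


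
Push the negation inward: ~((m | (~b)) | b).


De Morgan: the negation of a disjunction is the conjunction of the negations.
Distribute ~ across |, flipping it to &, and negate each literal.

((~m) & b) & (~b)


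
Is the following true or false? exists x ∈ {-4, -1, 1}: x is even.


Evaluate the predicate on each element: -4:True, -1:False, 1:False.
Witness x = -4 satisfies the predicate.

True


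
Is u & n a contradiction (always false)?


Truth table over {n, u}:
n | u | φ
---------
False | False | False
True | False | False
False | True | False
True | True | True
Satisfying assignment at row 4: n=True, u=True gives True.

No, it is not a contradiction.


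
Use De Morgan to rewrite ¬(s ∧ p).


De Morgan: the negation of a conjunction is the disjunction of the negations.
Distribute ¬ across ∧, flipping it to ∨, and negate each literal.

(¬s) ∨ (¬p)


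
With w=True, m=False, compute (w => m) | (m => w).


Substitute w=True, m=False:
w => m = True => False = False
m => w = False => True = True
(w => m) | (m => w) = False | True = True

True


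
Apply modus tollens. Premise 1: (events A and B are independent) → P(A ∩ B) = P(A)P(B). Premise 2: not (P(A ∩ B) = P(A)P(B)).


Modus tollens: from (P → Q) and ¬Q, infer ¬P.
Q = 'P(A ∩ B) = P(A)P(B)' is denied; since P → Q, P must also fail.

Not ((events A and B are independent)).


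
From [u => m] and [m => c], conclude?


Hypothetical syllogism: from (P → Q) and (Q → R), infer (P → R).
Chain the two implications through the shared middle term 'm'.

u => c


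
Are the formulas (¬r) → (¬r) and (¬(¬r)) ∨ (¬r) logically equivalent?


Compare truth tables:
r | φ | ψ
---------
F | T | T
T | T | T
The columns φ and ψ agree on every row.

Yes, they are logically equivalent.


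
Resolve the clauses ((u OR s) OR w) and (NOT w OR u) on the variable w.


The clauses contain complementary literals w and NOTw.
Resolution eliminates this pair and disjoins the remaining literals (merging duplicates).

(u OR s)


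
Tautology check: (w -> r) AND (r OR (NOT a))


Build the truth table over {a, r, w}:
a | r | w | φ
-------------
F | F | F | T
T | F | F | F
F | T | F | T
T | T | F | T
F | F | T | F
T | F | T | F
F | T | T | T
T | T | T | T
Counterexample at row 2: with a=T, r=F, w=F, the formula is F.

No, it is not a tautology.


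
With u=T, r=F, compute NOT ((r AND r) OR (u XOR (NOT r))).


Substitute u=T, r=F:
r AND r = F AND F = F
NOT r = T
u XOR (NOT r) = T XOR T = F
(r AND r) OR (u XOR (NOT r)) = F OR F = F
NOT ((r AND r) OR (u XOR (NOT r))) = T

T


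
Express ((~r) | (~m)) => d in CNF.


Step 1: Rewrite as ¬((¬r) ∨ (¬m)) ∨ d = (¬(¬r) ∧ ¬(¬m)) ∨ d.
Step 2: Distribute ∨ over ∧.
Step 3: Eliminate any double negations (¬¬X = X).

(r | d) & (m | d)


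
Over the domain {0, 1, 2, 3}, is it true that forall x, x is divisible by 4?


Evaluate the predicate on each element: 0:True, 1:False, 2:False, 3:False.
Counterexample x = 1 fails the predicate.

False


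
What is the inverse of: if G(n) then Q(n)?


The inverse of (P → Q) is (¬P → ¬Q). It is equivalent to the converse, not to the original.
Here P = 'G(n)' and Q = 'Q(n)'.

If not (G(n)), then not (Q(n)).


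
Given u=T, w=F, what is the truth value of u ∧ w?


Conjunction is true only when both operands are true.
Substitute: u=T, w=F.
T ∧ F evaluates to F.

F


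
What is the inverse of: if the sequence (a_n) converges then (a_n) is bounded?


The inverse of (P → Q) is (¬P → ¬Q). It is equivalent to the converse, not to the original.
Here P = 'the sequence (a_n) converges' and Q = '(a_n) is bounded'.

If not (the sequence (a_n) converges), then not ((a_n) is bounded).


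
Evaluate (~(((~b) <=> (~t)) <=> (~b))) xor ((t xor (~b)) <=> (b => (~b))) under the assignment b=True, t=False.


Substitute b=True, t=False:
… (earlier sub-steps elided)
(~b) <=> (~t) = False <=> True = False
~b = False
((~b) <=> (~t)) <=> (~b) = False <=> False = True
~(((~b) <=> (~t)) <=> (~b)) = False
~b = False
t xor (~b) = False xor False = False
~b = False
b => (~b) = True => False = False
(t xor (~b)) <=> (b => (~b)) = False <=> False = True
(~(((~b) <=> (~t)) <=> (~b))) xor ((t xor (~b)) <=> (b => (~b))) = False xor True = True

True


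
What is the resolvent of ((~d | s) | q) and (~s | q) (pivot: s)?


The clauses contain complementary literals s and ~s.
Resolution eliminates this pair and disjoins the remaining literals (merging duplicates).

(~d | q)


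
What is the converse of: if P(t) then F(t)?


The converse of (P → Q) is (Q → P). It is not in general equivalent to the original.
Here P = 'P(t)' and Q = 'F(t)'.

If F(t), then P(t).


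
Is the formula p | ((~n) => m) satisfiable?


Search for a satisfying assignment over {m, n, p}.
Try m=True, n=False, p=False: the formula evaluates to True.
A satisfying assignment exists.

Satisfiable.


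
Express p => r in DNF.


Step 1: Rewrite p → r as ¬p ∨ r.

(~p) | r


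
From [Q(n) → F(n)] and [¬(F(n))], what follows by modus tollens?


Modus tollens: from (P → Q) and ¬Q, infer ¬P.
Q = 'F(n)' is denied; since P → Q, P must also fail.

Not (Q(n)).


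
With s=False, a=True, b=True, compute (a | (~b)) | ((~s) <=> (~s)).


Substitute s=False, a=True, b=True:
~b = False
a | (~b) = True | False = True
~s = True
~s = True
(~s) <=> (~s) = True <=> True = True
(a | (~b)) | ((~s) <=> (~s)) = True | True = True

True


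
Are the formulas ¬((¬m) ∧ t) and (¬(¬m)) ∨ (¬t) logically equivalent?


Compare truth tables:
m | t | φ | ψ
-------------
F | F | T | T
T | F | T | T
F | T | F | F
T | T | T | T
The columns φ and ψ agree on every row.

Yes, they are logically equivalent.


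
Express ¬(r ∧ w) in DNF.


Step 1: Apply De Morgan: ¬(r ∧ w) = ¬r ∨ ¬w.

(¬r) ∨ (¬w)


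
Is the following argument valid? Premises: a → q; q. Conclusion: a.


This is affirming the consequent (fallacy). There exist truth assignments where the premises are all true but the conclusion is false.

Invalid.


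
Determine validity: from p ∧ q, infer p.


This matches the form of conjunction elimination: the conclusion follows in every model of the premises.

Valid.


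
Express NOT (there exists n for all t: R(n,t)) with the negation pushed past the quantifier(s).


Negation flips each quantifier (∀↔∃) and negates the inner predicate.
¬(there exists n for all t: φ) = for all n there exists t: ¬φ.

for all n there exists t: NOT(R(n,t))


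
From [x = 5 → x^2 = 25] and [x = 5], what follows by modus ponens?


Modus ponens: from (P → Q) and P, infer Q.
P = 'x = 5' is asserted, and P → Q holds, so Q follows.

x^2 = 25.


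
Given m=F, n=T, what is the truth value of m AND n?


Conjunction is true only when both operands are true.
Substitute: m=F, n=T.
F AND T evaluates to F.

F


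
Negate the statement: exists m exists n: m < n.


Negation flips each quantifier (∀↔∃) and negates the inner predicate.
¬(exists m exists n: φ) = forall m forall n: ¬φ.

forall m forall n: ~(m < n)


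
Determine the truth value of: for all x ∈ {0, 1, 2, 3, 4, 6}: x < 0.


Evaluate the predicate on each element: 0:F, 1:F, 2:F, 3:F, 4:F, 6:F.
Counterexample x = 0 fails the predicate.

F


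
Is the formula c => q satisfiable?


Search for a satisfying assignment over {c, q}.
Try c=False, q=False: the formula evaluates to True.
A satisfying assignment exists.

Satisfiable.


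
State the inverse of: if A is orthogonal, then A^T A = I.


The inverse of (P → Q) is (¬P → ¬Q). It is equivalent to the converse, not to the original.
Here P = 'A is orthogonal' and Q = 'A^T A = I'.

If not (A is orthogonal), then not (A^T A = I).


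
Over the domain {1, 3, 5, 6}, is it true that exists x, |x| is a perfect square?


Evaluate the predicate on each element: 1:True, 3:False, 5:False, 6:False.
Witness x = 1 satisfies the predicate.

True


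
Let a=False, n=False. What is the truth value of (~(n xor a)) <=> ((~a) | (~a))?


Substitute a=False, n=False:
n xor a = False xor False = False
~(n xor a) = True
~a = True
~a = True
(~a) | (~a) = True | True = True
(~(n xor a)) <=> ((~a) | (~a)) = True <=> True = True

True


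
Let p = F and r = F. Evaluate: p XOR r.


Exclusive or is true when exactly one operand is true.
Substitute: p=F, r=F.
F XOR F evaluates to F.

F


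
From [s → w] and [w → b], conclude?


Hypothetical syllogism: from (P → Q) and (Q → R), infer (P → R).
Chain the two implications through the shared middle term 'w'.

s → b


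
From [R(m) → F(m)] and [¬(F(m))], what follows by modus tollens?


Modus tollens: from (P → Q) and ¬Q, infer ¬P.
Q = 'F(m)' is denied; since P → Q, P must also fail.

Not (R(m)).


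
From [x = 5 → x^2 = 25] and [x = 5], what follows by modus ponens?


Modus ponens: from (P → Q) and P, infer Q.
P = 'x = 5' is asserted, and P → Q holds, so Q follows.

x^2 = 25.


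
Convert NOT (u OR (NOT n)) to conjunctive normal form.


Step 1: Apply De Morgan: ¬(u ∨ (¬n)) = ¬u ∧ ¬(¬n).
Step 2: Eliminate any double negations (¬¬X = X).

(NOT u) AND n


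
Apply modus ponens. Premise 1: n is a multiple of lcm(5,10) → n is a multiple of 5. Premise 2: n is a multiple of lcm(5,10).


Modus ponens: from (P → Q) and P, infer Q.
P = 'n is a multiple of lcm(5,10)' is asserted, and P → Q holds, so Q follows.

n is a multiple of 5.


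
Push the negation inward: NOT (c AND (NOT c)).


De Morgan: the negation of a conjunction is the disjunction of the negations.
Distribute NOT across AND, flipping it to OR, and negate each literal.

(NOT c) OR c


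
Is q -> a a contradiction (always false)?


Truth table over {a, q}:
a | q | φ
---------
F | F | T
T | F | T
F | T | F
T | T | T
Satisfying assignment at row 1: a=F, q=F gives T.

No, it is not a contradiction.


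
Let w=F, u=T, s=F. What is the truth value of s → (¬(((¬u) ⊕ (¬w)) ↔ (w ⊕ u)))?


Substitute w=F, u=T, s=F:
¬u = F
¬w = T
(¬u) ⊕ (¬w) = F ⊕ T = T
w ⊕ u = F ⊕ T = T
((¬u) ⊕ (¬w)) ↔ (w ⊕ u) = T ↔ T = T
¬(((¬u) ⊕ (¬w)) ↔ (w ⊕ u)) = F
s → (¬(((¬u) ⊕ (¬w)) ↔ (w ⊕ u))) = F → F = T

T


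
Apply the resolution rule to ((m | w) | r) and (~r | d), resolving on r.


The clauses contain complementary literals r and ~r.
Resolution eliminates this pair and disjoins the remaining literals (merging duplicates).

((m | w) | d)


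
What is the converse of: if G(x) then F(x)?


The converse of (P → Q) is (Q → P). It is not in general equivalent to the original.
Here P = 'G(x)' and Q = 'F(x)'.

If F(x), then G(x).


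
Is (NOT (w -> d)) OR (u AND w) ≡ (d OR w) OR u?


Compare truth tables:
d | u | w | φ | ψ
-----------------
F | F | F | F | F
T | F | F | F | T
F | T | F | F | T
T | T | F | F | T
F | F | T | T | T
T | F | T | F | T
F | T | T | T | T
T | T | T | T | T
They differ at row 2 (d=T, u=F, w=F): φ=F but ψ=T.

No, they are not logically equivalent.


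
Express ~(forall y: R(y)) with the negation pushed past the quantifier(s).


¬(forall x: φ) = exists x: ¬φ, and ¬(exists x: φ) = forall x: ¬φ.
Apply to the universal statement.

exists y: ~(R(y))


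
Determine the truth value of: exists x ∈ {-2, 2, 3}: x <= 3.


Evaluate the predicate on each element: -2:True, 2:True, 3:True.
Witness x = -2 satisfies the predicate.

True


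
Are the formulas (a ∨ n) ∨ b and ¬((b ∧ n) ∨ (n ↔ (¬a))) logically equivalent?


Compare truth tables:
a | b | n | φ | ψ
-----------------
F | F | F | F | T
T | F | F | T | F
F | T | F | T | T
T | T | F | T | F
F | F | T | T | F
T | F | T | T | T
F | T | T | T | F
T | T | T | T | F
They differ at row 1 (a=F, b=F, n=F): φ=F but ψ=T.

No, they are not logically equivalent.


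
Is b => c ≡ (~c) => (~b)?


Compare truth tables:
b | c | φ | ψ
-------------
False | False | True | True
True | False | False | False
False | True | True | True
True | True | True | True
The columns φ and ψ agree on every row.

Yes, they are logically equivalent.


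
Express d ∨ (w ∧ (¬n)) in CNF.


Step 1: Distribute ∨ over ∧: d ∨ (w ∧ (¬n)) = (d ∨ w) ∧ (d ∨ (¬n)).

(d ∨ w) ∧ (d ∨ (¬n))


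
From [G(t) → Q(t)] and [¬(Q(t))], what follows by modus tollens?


Modus tollens: from (P → Q) and ¬Q, infer ¬P.
Q = 'Q(t)' is denied; since P → Q, P must also fail.

Not (G(t)).


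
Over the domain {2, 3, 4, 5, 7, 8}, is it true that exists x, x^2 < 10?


Evaluate the predicate on each element: 2:True, 3:True, 4:False, 5:False, 7:False, 8:False.
Witness x = 2 satisfies the predicate.

True


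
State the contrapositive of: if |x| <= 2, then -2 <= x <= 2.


The contrapositive of (P → Q) is (¬Q → ¬P); it is logically equivalent to the original.
Here P = '|x| <= 2' and Q = '-2 <= x <= 2'.

If not (-2 <= x <= 2), then not (|x| <= 2).


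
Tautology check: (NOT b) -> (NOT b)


Build the truth table over {b}:
b | φ
-----
F | T
T | T
Every row evaluates to true.

Yes, it is a tautology.


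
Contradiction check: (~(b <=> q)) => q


Truth table over {b, q}:
b | q | φ
---------
False | False | True
True | False | False
False | True | True
True | True | True
Satisfying assignment at row 1: b=False, q=False gives True.

No, it is not a contradiction.


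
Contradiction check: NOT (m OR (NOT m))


Truth table over {m}:
m | φ
-----
F | F
T | F
Every row is false.

Yes, it is a contradiction.


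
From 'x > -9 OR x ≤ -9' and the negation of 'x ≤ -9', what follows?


Disjunctive syllogism: from (P ∨ Q) and ¬P, infer Q.
One disjunct, 'x ≤ -9', is ruled out; the other must hold.

x > -9


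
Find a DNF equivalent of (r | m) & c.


Step 1: Distribute ∧ over ∨: (r ∨ m) ∧ c = (r ∧ c) ∨ (m ∧ c).

(r & c) | (m & c)


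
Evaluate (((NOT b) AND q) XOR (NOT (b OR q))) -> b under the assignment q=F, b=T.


Substitute q=F, b=T:
NOT b = F
(NOT b) AND q = F AND F = F
b OR q = T OR F = T
NOT (b OR q) = F
((NOT b) AND q) XOR (NOT (b OR q)) = F XOR F = F
(((NOT b) AND q) XOR (NOT (b OR q))) -> b = F -> T = T

T


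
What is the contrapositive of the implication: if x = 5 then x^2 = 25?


The contrapositive of (P → Q) is (¬Q → ¬P); it is logically equivalent to the original.
Here P = 'x = 5' and Q = 'x^2 = 25'.

If not (x^2 = 25), then not (x = 5).


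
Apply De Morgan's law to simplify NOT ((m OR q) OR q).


De Morgan: the negation of a disjunction is the conjunction of the negations.
Distribute NOT across OR, flipping it to AND, and negate each literal.

((NOT m) AND (NOT q)) AND (NOT q)


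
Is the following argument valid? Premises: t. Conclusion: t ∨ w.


This matches the form of disjunction introduction: the conclusion follows in every model of the premises.

Valid.


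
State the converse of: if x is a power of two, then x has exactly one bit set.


The converse of (P → Q) is (Q → P). It is not in general equivalent to the original.
Here P = 'x is a power of two' and Q = 'x has exactly one bit set'.

If x has exactly one bit set, then x is a power of two.


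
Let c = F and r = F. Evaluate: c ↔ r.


Biconditional is true when both operands have the same truth value.
Substitute: c=F, r=F.
F ↔ F evaluates to T.

T


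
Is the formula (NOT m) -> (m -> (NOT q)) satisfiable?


Search for a satisfying assignment over {m, q}.
Try m=F, q=F: the formula evaluates to T.
A satisfying assignment exists.

Satisfiable.


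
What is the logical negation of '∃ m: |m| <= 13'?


¬(∀ x: φ) = ∃ x: ¬φ, and ¬(∃ x: φ) = ∀ x: ¬φ.
Apply to the existential statement.

∀ m: ¬(|m| <= 13)


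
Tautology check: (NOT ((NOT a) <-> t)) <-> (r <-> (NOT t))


Build the truth table over {a, r, t}:
a | r | t | φ
-------------
F | F | F | F
T | F | F | T
F | T | F | T
T | T | F | F
F | F | T | F
T | F | T | T
F | T | T | T
T | T | T | F
Counterexample at row 1: with a=F, r=F, t=F, the formula is F.

No, it is not a tautology.


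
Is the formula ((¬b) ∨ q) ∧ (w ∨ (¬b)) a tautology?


Build the truth table over {b, q, w}:
b | q | w | φ
-------------
F | F | F | T
T | F | F | F
F | T | F | T
T | T | F | F
F | F | T | T
T | F | T | F
F | T | T | T
T | T | T | T
Counterexample at row 2: with b=T, q=F, w=F, the formula is F.

No, it is not a tautology.


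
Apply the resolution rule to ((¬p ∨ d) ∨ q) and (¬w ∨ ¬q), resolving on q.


The clauses contain complementary literals q and ¬q.
Resolution eliminates this pair and disjoins the remaining literals (merging duplicates).

((¬p ∨ d) ∨ ¬w)


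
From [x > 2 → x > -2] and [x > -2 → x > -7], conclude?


Hypothetical syllogism: from (P → Q) and (Q → R), infer (P → R).
Chain the two implications through the shared middle term 'x > -2'.

x > 2 → x > -7


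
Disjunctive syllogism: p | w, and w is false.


Disjunctive syllogism: from (P ∨ Q) and ¬P, infer Q.
One disjunct, 'w', is ruled out; the other must hold.

p


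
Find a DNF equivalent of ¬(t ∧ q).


Step 1: Apply De Morgan: ¬(t ∧ q) = ¬t ∨ ¬q.

(¬t) ∨ (¬q)


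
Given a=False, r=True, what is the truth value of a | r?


Disjunction is false only when both operands are false.
Substitute: a=False, r=True.
False | True evaluates to True.

True


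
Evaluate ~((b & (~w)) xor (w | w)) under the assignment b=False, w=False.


Substitute b=False, w=False:
~w = True
b & (~w) = False & True = False
w | w = False | False = False
(b & (~w)) xor (w | w) = False xor False = False
~((b & (~w)) xor (w | w)) = True

True


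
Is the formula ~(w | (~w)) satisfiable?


Check all 2 assignments over {w}:
w | φ
-----
False | False
True | False
No assignment makes the formula true.

Unsatisfiable.


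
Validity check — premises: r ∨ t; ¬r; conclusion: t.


This matches the form of disjunctive syllogism: the conclusion follows in every model of the premises.

Valid.


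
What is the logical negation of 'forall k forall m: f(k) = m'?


Negation flips each quantifier (∀↔∃) and negates the inner predicate.
¬(forall k forall m: φ) = exists k exists m: ¬φ.

exists k exists m: ~(f(k) = m)


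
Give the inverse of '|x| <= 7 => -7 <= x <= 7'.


The inverse of (P → Q) is (¬P → ¬Q). It is equivalent to the converse, not to the original.
Here P = '|x| <= 7' and Q = '-7 <= x <= 7'.

If not (|x| <= 7), then not (-7 <= x <= 7).


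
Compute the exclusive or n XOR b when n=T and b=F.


Exclusive or is true when exactly one operand is true.
Substitute: n=T, b=F.
T XOR F evaluates to T.

T


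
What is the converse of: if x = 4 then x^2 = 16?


The converse of (P → Q) is (Q → P). It is not in general equivalent to the original.
Here P = 'x = 4' and Q = 'x^2 = 16'.

If x^2 = 16, then x = 4.


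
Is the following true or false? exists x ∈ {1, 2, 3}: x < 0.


Evaluate the predicate on each element: 1:False, 2:False, 3:False.
No element satisfies the predicate.

False


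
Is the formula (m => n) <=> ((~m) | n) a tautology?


Build the truth table over {m, n}:
m | n | φ
---------
False | False | True
True | False | True
False | True | True
True | True | True
Every row evaluates to true.

Yes, it is a tautology.


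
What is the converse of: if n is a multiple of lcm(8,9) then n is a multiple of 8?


The converse of (P → Q) is (Q → P). It is not in general equivalent to the original.
Here P = 'n is a multiple of lcm(8,9)' and Q = 'n is a multiple of 8'.

If n is a multiple of 8, then n is a multiple of lcm(8,9).


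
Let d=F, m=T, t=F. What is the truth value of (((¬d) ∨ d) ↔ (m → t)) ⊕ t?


Substitute d=F, m=T, t=F:
¬d = T
(¬d) ∨ d = T ∨ F = T
m → t = T → F = F
((¬d) ∨ d) ↔ (m → t) = T ↔ F = F
(((¬d) ∨ d) ↔ (m → t)) ⊕ t = F ⊕ F = F

F


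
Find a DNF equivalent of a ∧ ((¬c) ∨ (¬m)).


Step 1: Distribute ∧ over ∨: a ∧ ((¬c) ∨ (¬m)) = (a ∧ (¬c)) ∨ (a ∧ (¬m)).

(a ∧ (¬c)) ∨ (a ∧ (¬m))


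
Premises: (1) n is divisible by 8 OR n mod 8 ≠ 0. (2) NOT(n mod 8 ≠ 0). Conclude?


Disjunctive syllogism: from (P ∨ Q) and ¬P, infer Q.
One disjunct, 'n mod 8 ≠ 0', is ruled out; the other must hold.

n is divisible by 8


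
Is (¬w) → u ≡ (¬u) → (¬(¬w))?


Compare truth tables:
u | w | φ | ψ
-------------
F | F | F | F
T | F | T | T
F | T | T | T
T | T | T | T
The columns φ and ψ agree on every row.

Yes, they are logically equivalent.


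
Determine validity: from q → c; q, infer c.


This matches the form of modus ponens: the conclusion follows in every model of the premises.

Valid.


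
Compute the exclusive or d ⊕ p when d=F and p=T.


Exclusive or is true when exactly one operand is true.
Substitute: d=F, p=T.
F ⊕ T evaluates to T.

T
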